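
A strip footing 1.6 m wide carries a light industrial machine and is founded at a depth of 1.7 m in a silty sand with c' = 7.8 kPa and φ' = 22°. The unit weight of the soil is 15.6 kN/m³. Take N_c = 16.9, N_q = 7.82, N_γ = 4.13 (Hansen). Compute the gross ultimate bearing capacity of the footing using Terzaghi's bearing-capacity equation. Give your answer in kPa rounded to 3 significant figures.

q_ult ≈ 391 kPa

q = γ·D_f = 15.6 × 1.7 = 26.52 kPa.
c·N_c = 7.8 × 16.9 = 131.82 kPa
q·N_q = 26.52 × 7.82 = 207.39 kPa
0.5·γ·B·N_γ = 0.5 × 15.6 × 1.6 × 4.13 = 51.542 kPa
q_ult = 131.82 + 207.39 + 51.542 = 390.75 kPa.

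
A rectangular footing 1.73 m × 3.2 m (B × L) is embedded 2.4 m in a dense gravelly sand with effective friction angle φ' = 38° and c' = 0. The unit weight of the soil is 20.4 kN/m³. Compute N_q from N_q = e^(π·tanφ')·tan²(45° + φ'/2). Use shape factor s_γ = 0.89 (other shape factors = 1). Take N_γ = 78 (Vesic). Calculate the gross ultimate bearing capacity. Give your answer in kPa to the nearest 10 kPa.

q_ult ≈ 3620 kPa

tan38° = 0.7813, so N_q = e^(π×0.7813)·tan²(64°) = 11.64 × 4.204 = 48.93.
Effective surcharge at the founding depth q = γ·D_f = 20.4 × 2.4 = 48.96 kPa.
q_ult = q·N_q + 0.5·γ·B·N_γ·s_γ
     = 48.96 × 48.933 + 0.5 × 20.4 × 1.73 × 78 × 0.89
     = 2395.8 + 1225 = 3620.8 kPa.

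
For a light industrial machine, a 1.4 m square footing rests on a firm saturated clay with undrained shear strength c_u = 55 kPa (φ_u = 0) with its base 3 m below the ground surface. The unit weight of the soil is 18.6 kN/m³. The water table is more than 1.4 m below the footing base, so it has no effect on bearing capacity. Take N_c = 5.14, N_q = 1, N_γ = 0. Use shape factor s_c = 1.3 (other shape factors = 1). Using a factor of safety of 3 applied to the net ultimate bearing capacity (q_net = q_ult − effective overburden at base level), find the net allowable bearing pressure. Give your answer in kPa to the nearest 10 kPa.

Overburden at base level: q = 18.6 × 3 = 55.8 kPa.
Cohesion term c·N_c·s_c = 55 × 5.14 × 1.3 = 367.51 kPa; surcharge term q·N_q = 55.8 × 1 = 55.8 kPa.
q_ult = 367.51 + 55.8 = 423.31 kPa.
Net ultimate: q_net = 423.31 − 55.8 = 367.51 kPa.
q_all(net) = 367.51 / 3 = 122.5 kPa.

q_all(net) ≈ 120 kPa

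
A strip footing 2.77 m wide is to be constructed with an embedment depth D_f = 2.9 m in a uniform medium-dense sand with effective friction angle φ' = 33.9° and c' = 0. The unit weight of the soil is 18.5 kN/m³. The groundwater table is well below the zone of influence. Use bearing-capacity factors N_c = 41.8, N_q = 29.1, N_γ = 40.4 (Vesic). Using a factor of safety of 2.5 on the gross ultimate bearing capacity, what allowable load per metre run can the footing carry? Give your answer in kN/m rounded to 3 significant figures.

q = γ·D_f = 18.5 × 2.9 = 53.65 kPa.
q·N_q = 53.65 × 29.1 = 1561.2 kPa
0.5·γ·B·N_γ = 0.5 × 18.5 × 2.77 × 40.4 = 1035.1 kPa
q_ult = 1561.2 + 1035.1 = 2596.4 kPa.
Gross allowable pressure q_all = 2596.4 / 2.5 = 1038.5 kPa.
Allowable wall load = q_all × B = 1038.5 × 2.77 = 2876.8 kN per metre run.

≈ 2880 kN/m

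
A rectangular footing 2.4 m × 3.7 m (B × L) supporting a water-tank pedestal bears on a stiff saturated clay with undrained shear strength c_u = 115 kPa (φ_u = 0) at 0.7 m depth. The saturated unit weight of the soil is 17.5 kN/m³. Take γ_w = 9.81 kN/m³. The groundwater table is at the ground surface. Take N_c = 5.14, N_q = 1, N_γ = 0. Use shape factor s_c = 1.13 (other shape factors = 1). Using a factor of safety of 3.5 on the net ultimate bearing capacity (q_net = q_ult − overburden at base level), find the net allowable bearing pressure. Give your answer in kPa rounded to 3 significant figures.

Water table at ground surface, so effective unit weight γ' = 17.5 − 9.81 = 7.69 kN/m³ is used throughout; overburden q = 7.69 × 0.7 = 5.383 kPa.
Cohesion term c·N_c·s_c = 115 × 5.14 × 1.13 = 667.94 kPa; surcharge term q·N_q = 5.383 × 1 = 5.383 kPa.
q_ult = 667.94 + 5.383 = 673.33 kPa.
q_net = 673.33 − 5.383 = 667.94 kPa.
q_all(net) = 667.94 / 3.5 = 190.84 kPa.

q_all(net) ≈ 191 kPa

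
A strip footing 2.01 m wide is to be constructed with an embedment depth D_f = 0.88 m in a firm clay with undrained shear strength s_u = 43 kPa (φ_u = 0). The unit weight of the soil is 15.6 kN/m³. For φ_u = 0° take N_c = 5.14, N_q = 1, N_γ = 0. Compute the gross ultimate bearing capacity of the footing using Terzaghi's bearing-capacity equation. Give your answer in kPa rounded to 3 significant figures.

Overburden at base level: q = 15.6 × 0.88 = 13.728 kPa.
Cohesion term c·N_c = 43 × 5.14 = 221.02 kPa; surcharge term q·N_q = 13.728 × 1 = 13.728 kPa.
q_ult = 221.02 + 13.728 = 234.75 kPa.

q_ult ≈ 235 kPa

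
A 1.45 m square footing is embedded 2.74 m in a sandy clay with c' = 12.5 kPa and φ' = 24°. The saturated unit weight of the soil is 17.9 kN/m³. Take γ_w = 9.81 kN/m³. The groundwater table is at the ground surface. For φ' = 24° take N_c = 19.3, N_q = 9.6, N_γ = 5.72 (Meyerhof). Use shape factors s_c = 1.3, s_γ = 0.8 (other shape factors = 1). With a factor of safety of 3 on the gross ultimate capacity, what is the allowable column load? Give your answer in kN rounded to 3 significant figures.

P_all ≈ 388 kN

Water table at ground surface, so effective unit weight γ' = 17.9 − 9.81 = 8.09 kN/m³ is used throughout; overburden q = 8.09 × 2.74 = 22.167 kPa; the same γ' applies in the ½γBN_γ term.
Cohesion term c·N_c·s_c = 12.5 × 19.3 × 1.3 = 313.62 kPa; surcharge term q·N_q = 22.167 × 9.6 = 212.8 kPa; self-weight term 0.5·γ·B·N_γ·s_γ = 0.5 × 8.09 × 1.45 × 5.72 × 0.8 = 26.839 kPa.
q_ult = 313.62 + 212.8 + 26.839 = 553.26 kPa.
Gross allowable pressure q_all = 553.26 / 3 = 184.42 kPa.
Footing area = 2.1025 m², so allowable column load = 184.42 × 2.1025 = 387.75 kN.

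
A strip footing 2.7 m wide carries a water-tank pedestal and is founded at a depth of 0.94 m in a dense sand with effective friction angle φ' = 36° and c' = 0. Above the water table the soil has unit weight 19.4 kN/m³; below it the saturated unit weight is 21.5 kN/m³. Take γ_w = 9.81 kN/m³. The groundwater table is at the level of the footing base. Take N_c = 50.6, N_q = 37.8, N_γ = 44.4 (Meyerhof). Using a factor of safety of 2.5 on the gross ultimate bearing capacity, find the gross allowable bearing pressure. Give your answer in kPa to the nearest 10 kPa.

q_all ≈ 560 kPa

Effective surcharge at the founding depth q = γ·D_f = 19.4 × 0.94 = 18.236 kPa.
The water table coincides with the base, so in the self-weight term γ → γ' = 11.69 kN/m³.
q_ult = q·N_q + 0.5·γ·B·N_γ
     = 18.236 × 37.8 + 0.5 × 11.69 × 2.7 × 44.4
     = 689.32 + 700.7 = 1390 kPa.
q_all = 1390 / 2.5 = 556.01 kPa.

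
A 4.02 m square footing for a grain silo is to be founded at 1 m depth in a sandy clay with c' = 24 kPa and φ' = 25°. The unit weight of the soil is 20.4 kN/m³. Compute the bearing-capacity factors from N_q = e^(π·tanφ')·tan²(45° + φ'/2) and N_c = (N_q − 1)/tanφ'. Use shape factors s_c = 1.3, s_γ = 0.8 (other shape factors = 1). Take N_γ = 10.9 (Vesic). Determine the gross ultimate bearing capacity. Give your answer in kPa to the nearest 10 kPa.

q_ult ≈ 1220 kPa

tan25° = 0.4663, so N_q = e^(π×0.4663)·tan²(57.5°) = 4.327 × 2.464 = 10.66.
N_c = (10.66 − 1)/tan25° = 20.72.
Effective surcharge at the founding depth q = γ·D_f = 20.4 × 1 = 20.4 kPa.
q_ult = c·N_c·s_c + q·N_q + 0.5·γ·B·N_γ·s_γ
     = 24 × 20.721 × 1.3 + 20.4 × 10.662 + 0.5 × 20.4 × 4.02 × 10.9 × 0.8
     = 646.48 + 217.51 + 357.55 = 1221.5 kPa.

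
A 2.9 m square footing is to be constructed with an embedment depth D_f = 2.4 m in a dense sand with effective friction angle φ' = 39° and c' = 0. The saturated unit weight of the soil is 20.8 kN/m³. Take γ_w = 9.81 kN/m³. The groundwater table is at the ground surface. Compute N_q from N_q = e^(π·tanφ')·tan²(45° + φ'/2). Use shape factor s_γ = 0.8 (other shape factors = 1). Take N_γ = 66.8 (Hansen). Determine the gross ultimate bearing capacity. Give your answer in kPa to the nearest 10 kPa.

tan39° = 0.8098, so N_q = e^(π×0.8098)·tan²(64.5°) = 12.731 × 4.395 = 55.96.
Water table at ground surface, so effective unit weight γ' = 20.8 − 9.81 = 10.99 kN/m³ is used throughout; overburden q = 10.99 × 2.4 = 26.376 kPa; the same γ' applies in the ½γBN_γ term.
Surcharge term q·N_q = 26.376 × 55.957 = 1475.9 kPa; self-weight term 0.5·γ·B·N_γ·s_γ = 0.5 × 10.99 × 2.9 × 66.8 × 0.8 = 851.59 kPa.
q_ult = 1475.9 + 851.59 = 2327.5 kPa.

q_ult ≈ 2330 kPa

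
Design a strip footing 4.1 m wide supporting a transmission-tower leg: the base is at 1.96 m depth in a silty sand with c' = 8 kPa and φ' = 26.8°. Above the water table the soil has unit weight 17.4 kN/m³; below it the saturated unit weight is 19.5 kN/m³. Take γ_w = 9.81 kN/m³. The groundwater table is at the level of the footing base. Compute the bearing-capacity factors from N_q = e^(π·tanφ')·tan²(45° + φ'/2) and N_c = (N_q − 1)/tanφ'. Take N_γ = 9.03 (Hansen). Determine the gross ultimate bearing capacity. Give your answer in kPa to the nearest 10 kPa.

tan26.8° = 0.5051, so N_q = e^(π×0.5051)·tan²(58.4°) = 4.889 × 2.642 = 12.92.
N_c = (12.92 − 1)/tan26.8° = 23.59.
Overburden at base level: q = 17.4 × 1.96 = 34.104 kPa.
Below the base the soil is submerged, so the ½γBN_γ term uses γ' = 19.5 − 9.81 = 9.69 kN/m³.
Cohesion term c·N_c = 8 × 23.591 = 188.73 kPa; surcharge term q·N_q = 34.104 × 12.917 = 440.52 kPa; self-weight term 0.5·γ·B·N_γ = 0.5 × 9.69 × 4.1 × 9.03 = 179.38 kPa.
q_ult = 188.73 + 440.52 + 179.38 = 808.63 kPa.

q_ult ≈ 810 kPa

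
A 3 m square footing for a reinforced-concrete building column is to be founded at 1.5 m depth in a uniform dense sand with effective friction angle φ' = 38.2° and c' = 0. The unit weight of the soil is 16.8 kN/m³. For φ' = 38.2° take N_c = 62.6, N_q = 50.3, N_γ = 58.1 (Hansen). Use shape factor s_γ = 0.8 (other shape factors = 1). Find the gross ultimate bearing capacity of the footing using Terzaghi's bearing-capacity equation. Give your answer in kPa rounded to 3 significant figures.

q = γ·D_f = 16.8 × 1.5 = 25.2 kPa.
q·N_q = 25.2 × 50.3 = 1267.6 kPa
0.5·γ·B·N_γ·s_γ = 0.5 × 16.8 × 3 × 58.1 × 0.8 = 1171.3 kPa
q_ult = 1267.6 + 1171.3 = 2438.9 kPa.

q_ult ≈ 2440 kPa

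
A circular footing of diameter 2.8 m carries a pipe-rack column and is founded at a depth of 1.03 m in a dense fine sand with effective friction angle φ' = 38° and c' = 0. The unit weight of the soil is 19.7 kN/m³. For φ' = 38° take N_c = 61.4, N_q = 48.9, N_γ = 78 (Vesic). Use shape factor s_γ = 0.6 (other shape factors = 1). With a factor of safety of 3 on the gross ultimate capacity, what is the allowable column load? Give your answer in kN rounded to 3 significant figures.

P_all ≈ 4690 kN

q = γ·D_f = 19.7 × 1.03 = 20.291 kPa.
q·N_q = 20.291 × 48.9 = 992.23 kPa
0.5·γ·B·N_γ·s_γ = 0.5 × 19.7 × 2.8 × 78 × 0.6 = 1290.7 kPa
q_ult = 992.23 + 1290.7 = 2283 kPa.
Gross allowable pressure q_all = 2283 / 3 = 760.99 kPa.
Footing area = 6.1575 m², so allowable column load = 760.99 × 6.1575 = 4685.8 kN.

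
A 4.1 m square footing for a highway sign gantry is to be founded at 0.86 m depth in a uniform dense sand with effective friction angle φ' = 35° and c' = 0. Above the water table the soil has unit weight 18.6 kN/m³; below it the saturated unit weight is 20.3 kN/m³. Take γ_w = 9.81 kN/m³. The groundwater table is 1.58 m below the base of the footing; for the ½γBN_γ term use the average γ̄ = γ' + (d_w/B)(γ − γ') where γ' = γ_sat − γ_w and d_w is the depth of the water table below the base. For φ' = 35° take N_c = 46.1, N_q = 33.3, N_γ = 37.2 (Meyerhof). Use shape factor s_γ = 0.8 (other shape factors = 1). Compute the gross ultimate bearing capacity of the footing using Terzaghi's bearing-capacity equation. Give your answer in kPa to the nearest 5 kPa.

q = γ·D_f = 18.6 × 0.86 = 15.996 kPa.
γ' = 10.49 kN/m³; averaging over the depth B below the base, γ̄ = γ' + (d_w/B)(γ − γ') = 13.615 kN/m³.
q·N_q = 15.996 × 33.3 = 532.67 kPa
0.5·γ·B·N_γ·s_γ = 0.5 × 13.615 × 4.1 × 37.2 × 0.8 = 830.64 kPa
q_ult = 532.67 + 830.64 = 1363.3 kPa.

q_ult ≈ 1365 kPa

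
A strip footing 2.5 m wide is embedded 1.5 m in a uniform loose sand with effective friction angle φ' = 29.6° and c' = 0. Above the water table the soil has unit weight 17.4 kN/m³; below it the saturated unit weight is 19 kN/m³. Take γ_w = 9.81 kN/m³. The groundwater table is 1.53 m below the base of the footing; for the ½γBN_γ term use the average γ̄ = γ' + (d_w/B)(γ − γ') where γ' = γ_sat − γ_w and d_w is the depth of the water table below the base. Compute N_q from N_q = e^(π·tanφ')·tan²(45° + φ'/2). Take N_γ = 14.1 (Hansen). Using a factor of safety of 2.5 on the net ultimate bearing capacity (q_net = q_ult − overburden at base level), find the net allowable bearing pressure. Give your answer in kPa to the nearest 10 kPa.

q_all(net) ≈ 270 kPa

N_q = e^(π·tan29.6°)·tan²(59.8°) = 17.59.
q = γ·D_f = 17.4 × 1.5 = 26.1 kPa.
γ' = 9.19 kN/m³; averaging over the depth B below the base, γ̄ = γ' + (d_w/B)(γ − γ') = 14.215 kN/m³.
q·N_q = 26.1 × 17.588 = 459.04 kPa
0.5·γ·B·N_γ = 0.5 × 14.215 × 2.5 × 14.1 = 250.53 kPa
q_ult = 459.04 + 250.53 = 709.57 kPa.
q_net = 709.57 − 26.1 = 683.47 kPa.
q_all(net) = 683.47 / 2.5 = 273.39 kPa.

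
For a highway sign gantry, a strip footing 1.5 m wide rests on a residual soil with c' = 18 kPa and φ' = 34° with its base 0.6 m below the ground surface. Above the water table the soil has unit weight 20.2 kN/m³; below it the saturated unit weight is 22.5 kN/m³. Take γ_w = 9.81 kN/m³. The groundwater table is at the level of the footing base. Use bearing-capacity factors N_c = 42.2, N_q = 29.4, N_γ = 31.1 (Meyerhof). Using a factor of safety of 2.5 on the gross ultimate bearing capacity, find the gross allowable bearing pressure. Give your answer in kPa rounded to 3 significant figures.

q_all ≈ 565 kPa

Overburden at base level: q = 20.2 × 0.6 = 12.12 kPa.
Below the base the soil is submerged, so the ½γBN_γ term uses γ' = 22.5 − 9.81 = 12.69 kN/m³.
Cohesion term c·N_c = 18 × 42.2 = 759.6 kPa; surcharge term q·N_q = 12.12 × 29.4 = 356.33 kPa; self-weight term 0.5·γ·B·N_γ = 0.5 × 12.69 × 1.5 × 31.1 = 295.99 kPa.
q_ult = 759.6 + 356.33 + 295.99 = 1411.9 kPa.
q_all = 1411.9 / 2.5 = 564.77 kPa.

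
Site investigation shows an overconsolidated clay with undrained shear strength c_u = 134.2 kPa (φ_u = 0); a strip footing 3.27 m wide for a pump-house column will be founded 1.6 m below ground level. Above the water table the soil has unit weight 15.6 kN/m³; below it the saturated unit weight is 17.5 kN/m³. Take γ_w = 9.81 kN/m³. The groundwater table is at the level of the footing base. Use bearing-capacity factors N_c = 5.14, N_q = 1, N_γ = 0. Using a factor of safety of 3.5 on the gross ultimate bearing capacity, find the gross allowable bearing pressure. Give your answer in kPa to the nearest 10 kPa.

q = γ·D_f = 15.6 × 1.6 = 24.96 kPa.
c·N_c = 134.2 × 5.14 = 689.79 kPa
q·N_q = 24.96 × 1 = 24.96 kPa
q_ult = 689.79 + 24.96 = 714.75 kPa.
q_all = 714.75 / 3.5 = 204.21 kPa.

q_all ≈ 200 kPa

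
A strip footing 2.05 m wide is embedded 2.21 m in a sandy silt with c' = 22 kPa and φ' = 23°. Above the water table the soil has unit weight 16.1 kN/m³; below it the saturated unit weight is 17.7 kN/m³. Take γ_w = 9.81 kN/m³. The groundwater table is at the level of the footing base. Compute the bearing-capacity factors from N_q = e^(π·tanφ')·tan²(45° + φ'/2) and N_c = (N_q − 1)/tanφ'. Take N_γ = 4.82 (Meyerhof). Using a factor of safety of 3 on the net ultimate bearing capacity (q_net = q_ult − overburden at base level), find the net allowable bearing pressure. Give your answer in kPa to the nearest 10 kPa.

N_q = e^(π·tan23°)·tan²(56.5°) = 8.66; N_c = (N_q − 1)/tanφ' = 18.05.
q = γ·D_f = 16.1 × 2.21 = 35.581 kPa.
For the ½γBN_γ term take γ' = 17.7 − 9.81 = 7.89 kN/m³ (soil below base is submerged).
c·N_c = 22 × 18.049 = 397.07 kPa
q·N_q = 35.581 × 8.6612 = 308.17 kPa
0.5·γ·B·N_γ = 0.5 × 7.89 × 2.05 × 4.82 = 38.981 kPa
q_ult = 397.07 + 308.17 + 38.981 = 744.22 kPa.
q_net = 744.22 − 35.581 = 708.64 kPa.
q_all(net) = 708.64 / 3 = 236.21 kPa.

q_all(net) ≈ 240 kPa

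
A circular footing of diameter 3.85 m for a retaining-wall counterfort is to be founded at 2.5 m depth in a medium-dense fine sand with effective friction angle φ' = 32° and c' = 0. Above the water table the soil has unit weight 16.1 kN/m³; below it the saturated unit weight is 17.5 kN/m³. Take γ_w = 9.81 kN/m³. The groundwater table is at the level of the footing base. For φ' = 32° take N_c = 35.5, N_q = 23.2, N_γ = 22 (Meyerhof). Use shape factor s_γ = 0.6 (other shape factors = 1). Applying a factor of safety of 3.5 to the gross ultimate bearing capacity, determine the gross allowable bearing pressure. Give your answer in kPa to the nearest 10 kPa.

q_all ≈ 320 kPa

Effective surcharge at the founding depth q = γ·D_f = 16.1 × 2.5 = 40.25 kPa.
The water table coincides with the base, so in the self-weight term γ → γ' = 7.69 kN/m³.
q_ult = q·N_q + 0.5·γ·B·N_γ·s_γ
     = 40.25 × 23.2 + 0.5 × 7.69 × 3.85 × 22 × 0.6
     = 933.8 + 195.4 = 1129.2 kPa.
q_all = q_ult / FS = 1129.2 / 3.5 = 322.63 kPa.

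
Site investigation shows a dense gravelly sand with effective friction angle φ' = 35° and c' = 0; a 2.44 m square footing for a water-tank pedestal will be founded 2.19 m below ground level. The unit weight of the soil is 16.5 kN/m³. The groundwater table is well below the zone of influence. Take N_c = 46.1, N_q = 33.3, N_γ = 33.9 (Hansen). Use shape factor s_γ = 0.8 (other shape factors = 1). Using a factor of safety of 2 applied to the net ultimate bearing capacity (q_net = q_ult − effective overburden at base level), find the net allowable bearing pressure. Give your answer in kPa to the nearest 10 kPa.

Overburden at base level: q = 16.5 × 2.19 = 36.135 kPa.
Surcharge term q·N_q = 36.135 × 33.3 = 1203.3 kPa; self-weight term 0.5·γ·B·N_γ·s_γ = 0.5 × 16.5 × 2.44 × 33.9 × 0.8 = 545.93 kPa.
q_ult = 1203.3 + 545.93 = 1749.2 kPa.
Net ultimate: q_net = 1749.2 − 36.135 = 1713.1 kPa.
q_all(net) = 1713.1 / 2 = 856.54 kPa.

q_all(net) ≈ 860 kPa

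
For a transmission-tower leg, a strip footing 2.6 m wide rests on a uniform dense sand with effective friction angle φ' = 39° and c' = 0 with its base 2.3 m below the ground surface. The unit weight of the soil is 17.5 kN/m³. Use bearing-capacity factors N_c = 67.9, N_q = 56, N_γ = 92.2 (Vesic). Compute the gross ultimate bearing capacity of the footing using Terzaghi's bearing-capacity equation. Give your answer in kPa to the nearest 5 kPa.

q_ult ≈ 4350 kPa

q = γ·D_f = 17.5 × 2.3 = 40.25 kPa.
q·N_q = 40.25 × 56 = 2254 kPa
0.5·γ·B·N_γ = 0.5 × 17.5 × 2.6 × 92.2 = 2097.6 kPa
q_ult = 2254 + 2097.6 = 4351.6 kPa.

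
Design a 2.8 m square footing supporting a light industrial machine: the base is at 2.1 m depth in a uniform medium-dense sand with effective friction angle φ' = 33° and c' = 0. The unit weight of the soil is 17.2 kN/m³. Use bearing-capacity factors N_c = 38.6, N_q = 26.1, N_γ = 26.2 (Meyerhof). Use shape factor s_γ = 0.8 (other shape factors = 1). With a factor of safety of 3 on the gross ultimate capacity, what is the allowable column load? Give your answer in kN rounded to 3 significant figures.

P_all ≈ 3780 kN

Effective surcharge at the founding depth q = γ·D_f = 17.2 × 2.1 = 36.12 kPa.
q_ult = q·N_q + 0.5·γ·B·N_γ·s_γ
     = 36.12 × 26.1 + 0.5 × 17.2 × 2.8 × 26.2 × 0.8
     = 942.73 + 504.72 = 1447.4 kPa.
Gross allowable pressure q_all = 1447.4 / 3 = 482.48 kPa.
Footing area = 7.84 m², so allowable column load = 482.48 × 7.84 = 3782.7 kN.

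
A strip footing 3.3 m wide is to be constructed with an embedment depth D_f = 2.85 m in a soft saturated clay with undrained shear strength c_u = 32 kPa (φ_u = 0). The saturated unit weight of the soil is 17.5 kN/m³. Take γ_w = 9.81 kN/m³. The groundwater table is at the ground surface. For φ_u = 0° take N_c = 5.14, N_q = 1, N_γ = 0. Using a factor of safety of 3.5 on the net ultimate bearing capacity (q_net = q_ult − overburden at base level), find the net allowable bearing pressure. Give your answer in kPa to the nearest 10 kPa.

q_all(net) ≈ 50 kPa

Water table at ground surface, so effective unit weight γ' = 17.5 − 9.81 = 7.69 kN/m³ is used throughout; overburden q = 7.69 × 2.85 = 21.916 kPa.
Cohesion term c·N_c = 32 × 5.14 = 164.48 kPa; surcharge term q·N_q = 21.916 × 1 = 21.916 kPa.
q_ult = 164.48 + 21.916 = 186.4 kPa.
q_net = 186.4 − 21.916 = 164.48 kPa.
q_all(net) = 164.48 / 3.5 = 46.994 kPa.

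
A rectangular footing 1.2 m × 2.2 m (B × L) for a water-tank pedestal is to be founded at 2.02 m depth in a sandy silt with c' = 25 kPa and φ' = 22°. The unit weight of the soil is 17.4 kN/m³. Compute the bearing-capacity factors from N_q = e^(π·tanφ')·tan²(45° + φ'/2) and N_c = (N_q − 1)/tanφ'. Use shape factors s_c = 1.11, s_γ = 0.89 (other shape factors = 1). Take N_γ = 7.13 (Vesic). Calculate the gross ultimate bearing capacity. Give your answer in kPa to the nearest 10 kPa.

q_ult ≈ 810 kPa

tan22° = 0.404, so N_q = e^(π×0.404)·tan²(56°) = 3.558 × 2.198 = 7.82.
N_c = (7.82 − 1)/tan22° = 16.88.
Overburden at base level: q = 17.4 × 2.02 = 35.148 kPa.
Cohesion term c·N_c·s_c = 25 × 16.883 × 1.11 = 468.5 kPa; surcharge term q·N_q = 35.148 × 7.8211 = 274.9 kPa; self-weight term 0.5·γ·B·N_γ·s_γ = 0.5 × 17.4 × 1.2 × 7.13 × 0.89 = 66.249 kPa.
q_ult = 468.5 + 274.9 + 66.249 = 809.65 kPa.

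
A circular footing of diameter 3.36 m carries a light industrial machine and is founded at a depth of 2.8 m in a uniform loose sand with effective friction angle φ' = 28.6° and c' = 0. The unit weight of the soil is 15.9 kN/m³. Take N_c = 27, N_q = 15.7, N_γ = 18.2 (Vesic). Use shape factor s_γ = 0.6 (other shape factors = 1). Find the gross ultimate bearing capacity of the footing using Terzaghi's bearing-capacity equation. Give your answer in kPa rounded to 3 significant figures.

Effective surcharge at the founding depth q = γ·D_f = 15.9 × 2.8 = 44.52 kPa.
q_ult = q·N_q + 0.5·γ·B·N_γ·s_γ
     = 44.52 × 15.7 + 0.5 × 15.9 × 3.36 × 18.2 × 0.6
     = 698.96 + 291.7 = 990.66 kPa.

q_ult ≈ 991 kPa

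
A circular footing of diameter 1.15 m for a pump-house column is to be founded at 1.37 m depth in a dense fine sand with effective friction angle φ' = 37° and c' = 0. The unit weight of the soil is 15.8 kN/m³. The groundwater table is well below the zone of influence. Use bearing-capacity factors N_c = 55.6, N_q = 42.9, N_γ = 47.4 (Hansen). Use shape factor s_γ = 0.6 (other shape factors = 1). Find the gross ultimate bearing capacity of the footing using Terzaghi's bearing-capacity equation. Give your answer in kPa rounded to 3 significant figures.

q_ult ≈ 1190 kPa

Effective surcharge at the founding depth q = γ·D_f = 15.8 × 1.37 = 21.646 kPa.
q_ult = q·N_q + 0.5·γ·B·N_γ·s_γ
     = 21.646 × 42.9 + 0.5 × 15.8 × 1.15 × 47.4 × 0.6
     = 928.61 + 258.38 = 1187 kPa.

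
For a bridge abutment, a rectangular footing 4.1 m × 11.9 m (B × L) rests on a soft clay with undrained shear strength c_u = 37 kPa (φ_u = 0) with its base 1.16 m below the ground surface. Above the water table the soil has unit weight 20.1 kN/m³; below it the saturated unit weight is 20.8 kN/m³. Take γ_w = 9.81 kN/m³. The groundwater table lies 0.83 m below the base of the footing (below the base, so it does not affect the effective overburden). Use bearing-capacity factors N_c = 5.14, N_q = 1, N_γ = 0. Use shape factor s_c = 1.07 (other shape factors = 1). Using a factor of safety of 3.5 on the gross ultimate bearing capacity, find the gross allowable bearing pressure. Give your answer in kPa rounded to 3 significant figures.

Overburden at base level: q = 20.1 × 1.16 = 23.316 kPa.
Cohesion term c·N_c·s_c = 37 × 5.14 × 1.07 = 203.49 kPa; surcharge term q·N_q = 23.316 × 1 = 23.316 kPa.
q_ult = 203.49 + 23.316 = 226.81 kPa.
q_all = 226.81 / 3.5 = 64.802 kPa.

q_all ≈ 64.8 kPa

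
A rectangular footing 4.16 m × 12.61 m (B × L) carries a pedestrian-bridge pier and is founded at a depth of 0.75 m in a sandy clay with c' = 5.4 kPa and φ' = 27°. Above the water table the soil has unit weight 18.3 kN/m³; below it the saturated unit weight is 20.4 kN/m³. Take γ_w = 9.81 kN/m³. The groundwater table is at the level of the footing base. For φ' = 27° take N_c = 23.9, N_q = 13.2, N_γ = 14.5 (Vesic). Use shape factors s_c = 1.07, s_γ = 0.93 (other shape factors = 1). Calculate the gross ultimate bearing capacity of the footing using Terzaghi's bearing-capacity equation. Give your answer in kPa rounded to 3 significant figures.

q = γ·D_f = 18.3 × 0.75 = 13.725 kPa.
For the ½γBN_γ term take γ' = 20.4 − 9.81 = 10.59 kN/m³ (soil below base is submerged).
c·N_c·s_c = 5.4 × 23.9 × 1.07 = 138.09 kPa
q·N_q = 13.725 × 13.2 = 181.17 kPa
0.5·γ·B·N_γ·s_γ = 0.5 × 10.59 × 4.16 × 14.5 × 0.93 = 297.04 kPa
q_ult = 138.09 + 181.17 + 297.04 = 616.3 kPa.

q_ult ≈ 616 kPa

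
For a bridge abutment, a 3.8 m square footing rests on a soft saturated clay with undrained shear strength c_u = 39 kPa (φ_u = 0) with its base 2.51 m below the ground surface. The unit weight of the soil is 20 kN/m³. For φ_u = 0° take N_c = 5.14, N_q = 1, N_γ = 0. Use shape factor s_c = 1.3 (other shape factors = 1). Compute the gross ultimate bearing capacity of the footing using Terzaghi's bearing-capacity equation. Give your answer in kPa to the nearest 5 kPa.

q_ult ≈ 310 kPa

Effective surcharge at the founding depth q = γ·D_f = 20 × 2.51 = 50.2 kPa.
q_ult = c·N_c·s_c + q·N_q
     = 39 × 5.14 × 1.3 + 50.2 × 1
     = 260.6 + 50.2 = 310.8 kPa.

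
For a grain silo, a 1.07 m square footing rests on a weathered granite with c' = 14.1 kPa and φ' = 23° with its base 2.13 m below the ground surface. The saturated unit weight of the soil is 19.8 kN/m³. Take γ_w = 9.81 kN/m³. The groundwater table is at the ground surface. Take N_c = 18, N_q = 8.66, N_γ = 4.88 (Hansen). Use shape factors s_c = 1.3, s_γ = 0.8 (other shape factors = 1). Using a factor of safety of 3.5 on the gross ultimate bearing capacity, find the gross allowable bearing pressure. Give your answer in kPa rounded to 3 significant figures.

q_all ≈ 153 kPa

Water table at ground surface, so effective unit weight γ' = 19.8 − 9.81 = 9.99 kN/m³ is used throughout; overburden q = 9.99 × 2.13 = 21.279 kPa; the same γ' applies in the ½γBN_γ term.
Cohesion term c·N_c·s_c = 14.1 × 18 × 1.3 = 329.94 kPa; surcharge term q·N_q = 21.279 × 8.66 = 184.27 kPa; self-weight term 0.5·γ·B·N_γ·s_γ = 0.5 × 9.99 × 1.07 × 4.88 × 0.8 = 20.866 kPa.
q_ult = 329.94 + 184.27 + 20.866 = 535.08 kPa.
q_all = 535.08 / 3.5 = 152.88 kPa.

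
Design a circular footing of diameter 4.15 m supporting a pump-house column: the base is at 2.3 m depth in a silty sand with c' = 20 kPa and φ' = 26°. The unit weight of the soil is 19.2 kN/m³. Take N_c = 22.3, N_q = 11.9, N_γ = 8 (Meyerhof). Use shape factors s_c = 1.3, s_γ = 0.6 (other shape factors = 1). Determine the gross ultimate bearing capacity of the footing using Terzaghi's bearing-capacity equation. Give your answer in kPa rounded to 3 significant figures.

Effective surcharge at the founding depth q = γ·D_f = 19.2 × 2.3 = 44.16 kPa.
q_ult = c·N_c·s_c + q·N_q + 0.5·γ·B·N_γ·s_γ
     = 20 × 22.3 × 1.3 + 44.16 × 11.9 + 0.5 × 19.2 × 4.15 × 8 × 0.6
     = 579.8 + 525.5 + 191.23 = 1296.5 kPa.

q_ult ≈ 1300 kPa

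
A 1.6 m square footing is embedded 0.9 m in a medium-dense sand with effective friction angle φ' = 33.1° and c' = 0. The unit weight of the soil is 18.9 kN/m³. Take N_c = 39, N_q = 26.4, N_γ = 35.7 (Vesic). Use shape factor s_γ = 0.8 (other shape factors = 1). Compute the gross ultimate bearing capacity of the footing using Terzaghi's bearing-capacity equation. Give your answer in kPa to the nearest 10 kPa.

Effective surcharge at the founding depth q = γ·D_f = 18.9 × 0.9 = 17.01 kPa.
q_ult = q·N_q + 0.5·γ·B·N_γ·s_γ
     = 17.01 × 26.4 + 0.5 × 18.9 × 1.6 × 35.7 × 0.8
     = 449.06 + 431.83 = 880.89 kPa.

q_ult ≈ 880 kPa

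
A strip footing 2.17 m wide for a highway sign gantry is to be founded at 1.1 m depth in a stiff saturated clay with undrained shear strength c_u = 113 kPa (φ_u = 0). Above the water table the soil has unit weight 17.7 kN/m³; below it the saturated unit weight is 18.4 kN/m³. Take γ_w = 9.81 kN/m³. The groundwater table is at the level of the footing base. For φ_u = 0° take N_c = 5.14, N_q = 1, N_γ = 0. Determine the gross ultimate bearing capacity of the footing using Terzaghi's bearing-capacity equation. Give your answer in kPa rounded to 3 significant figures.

Effective surcharge at the founding depth q = γ·D_f = 17.7 × 1.1 = 19.47 kPa.
q_ult = c·N_c + q·N_q
     = 113 × 5.14 + 19.47 × 1
     = 580.82 + 19.47 = 600.29 kPa.

q_ult ≈ 600 kPa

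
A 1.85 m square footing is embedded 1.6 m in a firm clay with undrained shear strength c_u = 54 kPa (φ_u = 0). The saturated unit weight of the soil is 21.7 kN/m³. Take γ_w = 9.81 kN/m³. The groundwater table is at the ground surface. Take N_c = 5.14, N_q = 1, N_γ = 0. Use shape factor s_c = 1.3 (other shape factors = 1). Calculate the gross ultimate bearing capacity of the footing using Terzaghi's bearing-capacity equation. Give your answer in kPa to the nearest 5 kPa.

Water table at ground surface, so effective unit weight γ' = 21.7 − 9.81 = 11.89 kN/m³ is used throughout; overburden q = 11.89 × 1.6 = 19.024 kPa.
Cohesion term c·N_c·s_c = 54 × 5.14 × 1.3 = 360.83 kPa; surcharge term q·N_q = 19.024 × 1 = 19.024 kPa.
q_ult = 360.83 + 19.024 = 379.85 kPa.

q_ult ≈ 380 kPa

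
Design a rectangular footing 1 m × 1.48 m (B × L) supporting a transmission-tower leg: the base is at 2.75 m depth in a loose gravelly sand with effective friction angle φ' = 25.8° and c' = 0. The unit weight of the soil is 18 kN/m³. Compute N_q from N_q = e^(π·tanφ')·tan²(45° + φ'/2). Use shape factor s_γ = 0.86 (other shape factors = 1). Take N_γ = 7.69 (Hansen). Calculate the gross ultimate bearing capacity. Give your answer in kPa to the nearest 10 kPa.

q_ult ≈ 630 kPa

tan25.8° = 0.4834, so N_q = e^(π×0.4834)·tan²(57.9°) = 4.566 × 2.541 = 11.6.
Overburden at base level: q = 18 × 2.75 = 49.5 kPa.
Surcharge term q·N_q = 49.5 × 11.604 = 574.41 kPa; self-weight term 0.5·γ·B·N_γ·s_γ = 0.5 × 18 × 1 × 7.69 × 0.86 = 59.521 kPa.
q_ult = 574.41 + 59.521 = 633.93 kPa.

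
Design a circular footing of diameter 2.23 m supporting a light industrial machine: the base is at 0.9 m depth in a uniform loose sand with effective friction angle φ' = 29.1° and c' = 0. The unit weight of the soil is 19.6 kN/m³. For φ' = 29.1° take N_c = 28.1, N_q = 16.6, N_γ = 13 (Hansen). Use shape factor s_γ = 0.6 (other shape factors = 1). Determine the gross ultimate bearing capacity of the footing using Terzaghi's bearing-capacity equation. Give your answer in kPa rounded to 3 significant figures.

q = γ·D_f = 19.6 × 0.9 = 17.64 kPa.
q·N_q = 17.64 × 16.6 = 292.82 kPa
0.5·γ·B·N_γ·s_γ = 0.5 × 19.6 × 2.23 × 13 × 0.6 = 170.46 kPa
q_ult = 292.82 + 170.46 = 463.29 kPa.

q_ult ≈ 463 kPa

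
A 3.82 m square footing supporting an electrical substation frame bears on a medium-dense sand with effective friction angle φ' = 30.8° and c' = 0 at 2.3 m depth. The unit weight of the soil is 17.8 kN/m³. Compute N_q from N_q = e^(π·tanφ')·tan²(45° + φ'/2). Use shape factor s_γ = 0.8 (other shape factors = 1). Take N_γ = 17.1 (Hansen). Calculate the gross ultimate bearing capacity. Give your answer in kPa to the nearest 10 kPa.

tan30.8° = 0.5961, so N_q = e^(π×0.5961)·tan²(60.4°) = 6.506 × 3.099 = 20.16.
Effective surcharge at the founding depth q = γ·D_f = 17.8 × 2.3 = 40.94 kPa.
q_ult = q·N_q + 0.5·γ·B·N_γ·s_γ
     = 40.94 × 20.161 + 0.5 × 17.8 × 3.82 × 17.1 × 0.8
     = 825.39 + 465.09 = 1290.5 kPa.

q_ult ≈ 1290 kPa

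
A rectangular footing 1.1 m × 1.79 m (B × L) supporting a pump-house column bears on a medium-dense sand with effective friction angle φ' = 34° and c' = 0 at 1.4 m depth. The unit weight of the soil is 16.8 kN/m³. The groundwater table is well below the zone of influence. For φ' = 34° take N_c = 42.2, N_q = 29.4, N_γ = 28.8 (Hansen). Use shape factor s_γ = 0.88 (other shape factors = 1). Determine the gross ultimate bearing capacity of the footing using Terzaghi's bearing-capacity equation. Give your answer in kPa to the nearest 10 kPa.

Overburden at base level: q = 16.8 × 1.4 = 23.52 kPa.
Surcharge term q·N_q = 23.52 × 29.4 = 691.49 kPa; self-weight term 0.5·γ·B·N_γ·s_γ = 0.5 × 16.8 × 1.1 × 28.8 × 0.88 = 234.18 kPa.
q_ult = 691.49 + 234.18 = 925.67 kPa.

q_ult ≈ 930 kPa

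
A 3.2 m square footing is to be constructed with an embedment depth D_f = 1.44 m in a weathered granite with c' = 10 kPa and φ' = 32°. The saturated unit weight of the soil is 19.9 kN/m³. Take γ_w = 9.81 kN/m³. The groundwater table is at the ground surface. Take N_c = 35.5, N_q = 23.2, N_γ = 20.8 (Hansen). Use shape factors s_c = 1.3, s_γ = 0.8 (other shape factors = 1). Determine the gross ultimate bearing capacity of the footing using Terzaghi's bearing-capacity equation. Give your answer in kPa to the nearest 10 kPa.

Water table at ground surface, so effective unit weight γ' = 19.9 − 9.81 = 10.09 kN/m³ is used throughout; overburden q = 10.09 × 1.44 = 14.53 kPa; the same γ' applies in the ½γBN_γ term.
Cohesion term c·N_c·s_c = 10 × 35.5 × 1.3 = 461.5 kPa; surcharge term q·N_q = 14.53 × 23.2 = 337.09 kPa; self-weight term 0.5·γ·B·N_γ·s_γ = 0.5 × 10.09 × 3.2 × 20.8 × 0.8 = 268.64 kPa.
q_ult = 461.5 + 337.09 + 268.64 = 1067.2 kPa.

q_ult ≈ 1070 kPa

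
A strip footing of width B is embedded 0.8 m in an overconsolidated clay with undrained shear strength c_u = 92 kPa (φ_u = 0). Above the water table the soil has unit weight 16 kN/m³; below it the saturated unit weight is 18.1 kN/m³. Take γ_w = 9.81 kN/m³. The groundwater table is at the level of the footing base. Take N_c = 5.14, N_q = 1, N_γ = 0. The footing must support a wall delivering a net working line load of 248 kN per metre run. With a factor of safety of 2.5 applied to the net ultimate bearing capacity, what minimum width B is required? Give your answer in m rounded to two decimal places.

B = 1.31 m

Effective surcharge at the founding depth q = γ·D_f = 16 × 0.8 = 12.8 kPa.
q_ult = c·N_c + q·N_q
     = 92 × 5.14 + 12.8 × 1
     = 472.88 + 12.8 = 485.68 kPa.
For φ = 0 the ½γBN_γ term vanishes, so q_ult is independent of B. q_net = 485.68 − 12.8 = 472.88 kPa; q_all(net) = 472.88/2.5 = 189.15 kPa.
Required width B = w / q_all(net) = 248 / 189.15 = 1.311 m.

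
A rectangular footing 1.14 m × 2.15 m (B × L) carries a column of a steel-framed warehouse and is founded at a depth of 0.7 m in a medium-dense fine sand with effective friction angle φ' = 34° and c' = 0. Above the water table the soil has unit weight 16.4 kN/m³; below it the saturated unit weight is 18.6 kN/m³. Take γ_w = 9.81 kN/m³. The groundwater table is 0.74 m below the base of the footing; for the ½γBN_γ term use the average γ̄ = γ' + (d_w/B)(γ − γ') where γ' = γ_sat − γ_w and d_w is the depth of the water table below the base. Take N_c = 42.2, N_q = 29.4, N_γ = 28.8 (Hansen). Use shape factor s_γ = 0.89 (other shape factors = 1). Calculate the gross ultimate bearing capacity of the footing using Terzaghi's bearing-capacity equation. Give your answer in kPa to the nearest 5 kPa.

q = γ·D_f = 16.4 × 0.7 = 11.48 kPa.
γ' = 8.79 kN/m³; averaging over the depth B below the base, γ̄ = γ' + (d_w/B)(γ − γ') = 13.73 kN/m³.
q·N_q = 11.48 × 29.4 = 337.51 kPa
0.5·γ·B·N_γ·s_γ = 0.5 × 13.73 × 1.14 × 28.8 × 0.89 = 200.6 kPa
q_ult = 337.51 + 200.6 = 538.11 kPa.

q_ult ≈ 540 kPa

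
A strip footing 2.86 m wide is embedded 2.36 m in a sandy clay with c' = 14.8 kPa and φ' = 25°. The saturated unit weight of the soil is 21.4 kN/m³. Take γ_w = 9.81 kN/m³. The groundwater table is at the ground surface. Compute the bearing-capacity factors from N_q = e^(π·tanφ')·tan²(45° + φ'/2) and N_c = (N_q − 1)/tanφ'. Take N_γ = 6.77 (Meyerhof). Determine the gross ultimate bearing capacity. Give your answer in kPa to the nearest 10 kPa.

q_ult ≈ 710 kPa

tan25° = 0.4663, so N_q = e^(π×0.4663)·tan²(57.5°) = 4.327 × 2.464 = 10.66.
N_c = (10.66 − 1)/tan25° = 20.72.
Water table at ground surface, so effective unit weight γ' = 21.4 − 9.81 = 11.59 kN/m³ is used throughout; overburden q = 11.59 × 2.36 = 27.352 kPa; the same γ' applies in the ½γBN_γ term.
Cohesion term c·N_c = 14.8 × 20.721 = 306.66 kPa; surcharge term q·N_q = 27.352 × 10.662 = 291.64 kPa; self-weight term 0.5·γ·B·N_γ = 0.5 × 11.59 × 2.86 × 6.77 = 112.2 kPa.
q_ult = 306.66 + 291.64 + 112.2 = 710.5 kPa.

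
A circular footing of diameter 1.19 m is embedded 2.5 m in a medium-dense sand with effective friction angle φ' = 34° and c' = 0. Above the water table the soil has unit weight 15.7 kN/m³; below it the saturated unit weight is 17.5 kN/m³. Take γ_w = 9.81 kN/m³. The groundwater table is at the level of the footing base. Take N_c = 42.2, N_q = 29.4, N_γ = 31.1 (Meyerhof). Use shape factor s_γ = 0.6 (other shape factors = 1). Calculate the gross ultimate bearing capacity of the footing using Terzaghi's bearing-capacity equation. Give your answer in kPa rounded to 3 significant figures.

q_ult ≈ 1240 kPa

Overburden at base level: q = 15.7 × 2.5 = 39.25 kPa.
Below the base the soil is submerged, so the ½γBN_γ term uses γ' = 17.5 − 9.81 = 7.69 kN/m³.
Surcharge term q·N_q = 39.25 × 29.4 = 1154 kPa; self-weight term 0.5·γ·B·N_γ·s_γ = 0.5 × 7.69 × 1.19 × 31.1 × 0.6 = 85.38 kPa.
q_ult = 1154 + 85.38 = 1239.3 kPa.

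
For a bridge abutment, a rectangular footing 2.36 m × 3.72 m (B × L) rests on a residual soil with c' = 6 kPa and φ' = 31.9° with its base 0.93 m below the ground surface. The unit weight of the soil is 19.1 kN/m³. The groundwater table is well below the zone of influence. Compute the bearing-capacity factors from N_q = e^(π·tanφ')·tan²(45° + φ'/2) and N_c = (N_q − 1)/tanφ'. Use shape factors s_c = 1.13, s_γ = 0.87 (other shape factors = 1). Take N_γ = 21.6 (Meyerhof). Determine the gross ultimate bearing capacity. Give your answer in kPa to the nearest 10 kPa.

q_ult ≈ 1070 kPa

tan31.9° = 0.6224, so N_q = e^(π×0.6224)·tan²(60.95°) = 7.067 × 3.241 = 22.91.
N_c = (22.91 − 1)/tan31.9° = 35.19.
Overburden at base level: q = 19.1 × 0.93 = 17.763 kPa.
Cohesion term c·N_c·s_c = 6 × 35.194 × 1.13 = 238.62 kPa; surcharge term q·N_q = 17.763 × 22.907 = 406.89 kPa; self-weight term 0.5·γ·B·N_γ·s_γ = 0.5 × 19.1 × 2.36 × 21.6 × 0.87 = 423.53 kPa.
q_ult = 238.62 + 406.89 + 423.53 = 1069 kPa.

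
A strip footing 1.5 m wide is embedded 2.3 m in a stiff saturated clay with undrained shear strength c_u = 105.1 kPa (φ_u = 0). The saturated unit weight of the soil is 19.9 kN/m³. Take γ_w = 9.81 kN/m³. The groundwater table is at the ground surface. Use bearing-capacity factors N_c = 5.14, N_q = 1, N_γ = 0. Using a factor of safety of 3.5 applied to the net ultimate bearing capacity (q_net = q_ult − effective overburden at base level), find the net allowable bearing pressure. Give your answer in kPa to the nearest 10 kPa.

With the water table at the surface the whole profile is submerged: γ' = 19.9 − 9.81 = 10.09 kN/m³, so q = γ'·D_f = 23.207 kPa.
q_ult = c·N_c + q·N_q
     = 105.1 × 5.14 + 23.207 × 1
     = 540.21 + 23.207 = 563.42 kPa.
Net ultimate: q_net = 563.42 − 23.207 = 540.21 kPa.
q_all(net) = 540.21 / 3.5 = 154.35 kPa.

q_all(net) ≈ 150 kPa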